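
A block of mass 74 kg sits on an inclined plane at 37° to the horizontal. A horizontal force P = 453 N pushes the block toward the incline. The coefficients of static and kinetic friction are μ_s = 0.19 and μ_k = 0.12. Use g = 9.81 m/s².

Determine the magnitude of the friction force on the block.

f ≈ 75.1 N (up the incline)

The horizontal push has a component P sin θ into the surface, so N = m g cos θ + P sin θ = 579.8 + 272.6 = 852.4 N.
Along the incline, the net driving force (taking up-slope positive) is P cos θ − m g sin θ = 361.8 − 436.9 = -75.1 N, so equilibrium requires friction f = 75.1 N (up-slope).
Maximum static friction: μ_s N = 0.19 × 852.4 = 162 N.
Since 75.1 N is within the 162 N limit, the block stays put and friction is exactly 75.1 N.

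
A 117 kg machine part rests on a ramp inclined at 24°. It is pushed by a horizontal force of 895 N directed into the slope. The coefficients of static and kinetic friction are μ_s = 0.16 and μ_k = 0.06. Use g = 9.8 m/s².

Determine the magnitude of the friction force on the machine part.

f ≈ 84.7 N (down the incline)

Normal direction: N = m g cos θ + P sin θ = 1412 N.
Along the incline, the net driving force (taking up-slope positive) is P cos θ − m g sin θ = 817.6 − 466.4 = 351.3 N, so equilibrium requires friction f = -351.3 N (down-slope).
Maximum static friction: μ_s N = 0.16 × 1412 = 225.8 N.
|f_req| = 351.3 > 225.8 N → the machine part slides up the incline; f = μ_k N = 0.06 × 1412 = 84.7 N.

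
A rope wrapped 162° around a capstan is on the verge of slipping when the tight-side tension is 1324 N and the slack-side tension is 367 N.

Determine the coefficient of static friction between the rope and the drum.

μ ≈ 0.454

T₂/T₁ = e^{μβ} → μ = ln(T₂/T₁)/β.
β = 162° = 2.827 rad.
μ = ln(1324/367)/2.827 = ln(3.608)/2.827 = 0.454.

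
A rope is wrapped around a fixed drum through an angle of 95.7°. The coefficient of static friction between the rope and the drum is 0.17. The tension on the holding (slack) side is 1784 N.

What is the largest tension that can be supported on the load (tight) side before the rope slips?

At impending slip the capstan equation gives T₂/T₁ = e^{μβ} with β in radians.
β = 95.7° × π/180 = 1.67 rad.
e^{μβ} = e^{0.17×1.67} = 1.328.
T₂ = T₁ · e^{μβ} = 1784 × 1.328 = 2370 N.

T_max ≈ 2370 N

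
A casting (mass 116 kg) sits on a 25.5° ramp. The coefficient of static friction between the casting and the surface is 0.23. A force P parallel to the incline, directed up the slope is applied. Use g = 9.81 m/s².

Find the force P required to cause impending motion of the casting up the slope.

P ≈ 726 N

At impending motion up the slope, friction acts down-slope at its limit: f = μ_s N.
P is parallel to the surface, so N = m g cos θ = 1030 N.
Along the incline: P = m g sin θ + μ_s N = 490 + 0.23×1030 = 726 N.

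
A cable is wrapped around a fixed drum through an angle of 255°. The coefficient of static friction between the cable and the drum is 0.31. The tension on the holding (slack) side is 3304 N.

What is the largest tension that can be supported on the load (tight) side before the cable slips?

At impending slip the capstan equation gives T₂/T₁ = e^{μβ} with β in radians.
β = 255° × π/180 = 4.451 rad.
e^{μβ} = e^{0.31×4.451} = 3.974.
T₂ = T₁ · e^{μβ} = 3304 × 3.974 = 13100 N.

T_max ≈ 13100 N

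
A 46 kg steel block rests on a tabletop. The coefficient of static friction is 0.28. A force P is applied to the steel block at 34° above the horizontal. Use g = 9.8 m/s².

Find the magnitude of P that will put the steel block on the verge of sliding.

P ≈ 128 N

N = m g − P sin α (the pull lifts the steel block).
At impending slip, P cos α = μ_s N = μ_s (m g − P sin α).
Solving: P (cos α + μ_s sin α) = μ_s m g → P = 0.28×451/(cos 34° + 0.28 sin 34°) = 126/0.9856 = 128 N.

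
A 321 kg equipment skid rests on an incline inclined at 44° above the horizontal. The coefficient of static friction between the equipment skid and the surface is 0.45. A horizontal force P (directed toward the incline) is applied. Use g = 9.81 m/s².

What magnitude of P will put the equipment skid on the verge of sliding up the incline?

P ≈ 7880 N

At impending motion up the slope, friction acts down-slope at its limit: f = μ_s N.
Perpendicular to the incline: N = m g cos θ + P sin θ.
Along the incline: P cos θ = m g sin θ + μ_s N = m g sin θ + μ_s (m g cos θ + P sin θ).
Solving, P (cos θ − μ_s sin θ) = m g (sin θ + μ_s cos θ), so P = 321×9.81×(sin 44° + 0.45 cos 44°)/(cos 44° − 0.45 sin 44°) = 3150×1.018/0.4067 = 7880 N.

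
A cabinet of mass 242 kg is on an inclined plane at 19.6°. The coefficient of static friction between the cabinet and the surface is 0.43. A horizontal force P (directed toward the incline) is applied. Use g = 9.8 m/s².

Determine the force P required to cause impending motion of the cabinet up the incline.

At impending motion up the slope, friction acts down-slope at its limit: f = μ_s N.
Perpendicular to the incline: N = m g cos θ + P sin θ.
Along the incline: P cos θ = m g sin θ + μ_s N = m g sin θ + μ_s (m g cos θ + P sin θ).
Solving, P (cos θ − μ_s sin θ) = m g (sin θ + μ_s cos θ), so P = 242×9.8×(sin 19.6° + 0.43 cos 19.6°)/(cos 19.6° − 0.43 sin 19.6°) = 2370×0.7405/0.7978 = 2200 N.

P ≈ 2200 N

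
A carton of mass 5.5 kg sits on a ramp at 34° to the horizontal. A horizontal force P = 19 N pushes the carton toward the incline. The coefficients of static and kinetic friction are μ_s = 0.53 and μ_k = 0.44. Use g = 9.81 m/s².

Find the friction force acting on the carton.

The horizontal push has a component P sin θ into the surface, so N = m g cos θ + P sin θ = 44.73 + 10.62 = 55.36 N.
Along the incline, the net driving force (taking up-slope positive) is P cos θ − m g sin θ = 15.75 − 30.17 = -14.42 N, so equilibrium requires friction f = 14.42 N (up-slope).
The limit of static friction is μ_s N = 29.34 N.
|f_req| = 14.42 ≤ 29.34 N → the carton is in equilibrium; friction equals the required value.

f ≈ 14.4 N (up the incline)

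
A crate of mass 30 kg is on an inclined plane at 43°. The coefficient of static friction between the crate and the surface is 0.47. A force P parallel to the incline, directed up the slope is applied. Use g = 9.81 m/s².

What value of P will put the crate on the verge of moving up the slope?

At impending motion up the slope, friction acts down-slope at its limit: f = μ_s N.
P is parallel to the surface, so N = m g cos θ = 215 N.
Along the incline: P = m g sin θ + μ_s N = 201 + 0.47×215 = 302 N.

P ≈ 302 N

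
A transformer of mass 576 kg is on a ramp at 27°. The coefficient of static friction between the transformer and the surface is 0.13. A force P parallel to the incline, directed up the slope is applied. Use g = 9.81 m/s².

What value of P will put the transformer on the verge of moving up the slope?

At impending motion up the slope, friction acts down-slope at its limit: f = μ_s N.
P is parallel to the surface, so N = m g cos θ = 5030 N.
Along the incline: P = m g sin θ + μ_s N = 2570 + 0.13×5030 = 3220 N.

P ≈ 3220 N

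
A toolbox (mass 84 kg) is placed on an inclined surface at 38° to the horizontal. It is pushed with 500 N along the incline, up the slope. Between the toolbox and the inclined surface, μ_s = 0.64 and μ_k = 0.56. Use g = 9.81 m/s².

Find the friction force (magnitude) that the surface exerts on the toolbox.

Perpendicular to the surface, N = m g cos θ = 84·9.81·cos 38° = 649.4 N.
Parallel to the incline, ΣF = 0 gives f = m g sin θ − P = 507.3 − 500 = 7.33 N (up-slope positive).
Static friction can supply at most μ_s N = 415.6 N.
Since |7.33| ≤ 415.6 N, the toolbox remains in static equilibrium and friction takes exactly the required value.

f ≈ 7.33 N (up the incline)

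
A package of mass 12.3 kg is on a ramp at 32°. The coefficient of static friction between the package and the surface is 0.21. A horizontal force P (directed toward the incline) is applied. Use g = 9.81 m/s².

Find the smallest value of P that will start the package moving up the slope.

At impending motion up the slope, friction acts down-slope at its limit: f = μ_s N.
Perpendicular to the incline: N = m g cos θ + P sin θ.
Along the incline: P cos θ = m g sin θ + μ_s N = m g sin θ + μ_s (m g cos θ + P sin θ).
Solving, P (cos θ − μ_s sin θ) = m g (sin θ + μ_s cos θ), so P = 12.3×9.81×(sin 32° + 0.21 cos 32°)/(cos 32° − 0.21 sin 32°) = 121×0.708/0.7368 = 116 N.

P ≈ 116 N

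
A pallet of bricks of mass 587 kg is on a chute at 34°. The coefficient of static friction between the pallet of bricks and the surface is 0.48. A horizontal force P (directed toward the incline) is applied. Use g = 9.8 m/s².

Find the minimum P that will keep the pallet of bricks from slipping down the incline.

The pallet of bricks tends to slide down (tan θ > μ_s), so at the point of impending slip friction acts up-slope at its limit: f = μ_s N.
Perpendicular to the incline: N = m g cos θ + P sin θ.
Along the incline: P cos θ + μ_s N = m g sin θ, i.e. P cos θ + μ_s (m g cos θ + P sin θ) = m g sin θ.
Solving, P (cos θ + μ_s sin θ) = m g (sin θ − μ_s cos θ), so P = 5750×0.1613/1.097 = 845 N.

P_min ≈ 845 N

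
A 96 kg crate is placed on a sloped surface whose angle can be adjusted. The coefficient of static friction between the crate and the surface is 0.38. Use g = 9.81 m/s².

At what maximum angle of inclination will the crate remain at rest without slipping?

θ_max ≈ 20.8°

At the slip threshold, m g sin θ = μ_s · m g cos θ, so tan θ = μ_s.
θ_max = arctan(0.38) = 20.8°.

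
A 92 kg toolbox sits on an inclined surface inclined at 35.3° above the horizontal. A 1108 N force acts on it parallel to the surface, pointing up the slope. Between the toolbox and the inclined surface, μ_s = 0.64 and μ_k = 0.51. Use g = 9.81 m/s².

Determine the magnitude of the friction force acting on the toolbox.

Perpendicular to the surface, N = m g cos θ = 92·9.81·cos 35.3° = 736.6 N.
For equilibrium along the incline the friction force must supply f = m g sin θ − P = 521.5 − 1108 = -586.5 N (positive meaning up-slope).
Maximum static friction available: μ_s N = 0.64 × 736.6 = 471.4 N.
|-586.5| exceeds 471.4 N, so the toolbox slips up-slope; friction is kinetic, f = μ_k N = 0.51×736.6 = 376 N.

f ≈ 376 N (down the incline)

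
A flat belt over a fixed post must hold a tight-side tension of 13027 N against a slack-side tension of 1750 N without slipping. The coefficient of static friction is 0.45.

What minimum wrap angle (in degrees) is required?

T₂/T₁ = e^{μβ} → β = ln(T₂/T₁)/μ.
β = ln(13027/1750)/0.45 = 2.007/0.45 = 4.461 rad.
In degrees: β = 4.461 × 180/π = 256°.

β_min ≈ 256°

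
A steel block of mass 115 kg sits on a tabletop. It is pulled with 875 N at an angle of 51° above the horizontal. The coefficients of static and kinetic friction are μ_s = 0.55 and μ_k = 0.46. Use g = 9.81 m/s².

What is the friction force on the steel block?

The vertical component of P reduces the normal force: N = m g − P sin α = 1128 − 680 = 448.1 N.
For equilibrium, f = P cos α = 875×cos 51° = 550.7 N.
μ_s N = 0.55 × 448.1 = 246.5 N.
The required friction exceeds μ_s N, so the steel block moves and f = μ_k N = 206 N.

f ≈ 206 N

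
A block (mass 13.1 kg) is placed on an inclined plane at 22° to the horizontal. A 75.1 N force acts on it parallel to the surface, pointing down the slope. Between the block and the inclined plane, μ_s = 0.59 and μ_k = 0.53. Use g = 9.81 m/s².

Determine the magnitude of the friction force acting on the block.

Normal force: N = m g cos θ = 13.1 × 9.81 × cos 22° = 119.2 N.
For equilibrium along the incline the friction force must supply f = m g sin θ + P = 48.14 + 75.1 = 123.2 N (positive meaning up-slope).
Maximum static friction available: μ_s N = 0.59 × 119.2 = 70.3 N.
Since |123.2| > 70.3 N, static friction cannot hold it; the block slides down the incline and kinetic friction applies: f = μ_k N = 0.53 × 119.2 = 63.2 N.

f ≈ 63.2 N (up the incline)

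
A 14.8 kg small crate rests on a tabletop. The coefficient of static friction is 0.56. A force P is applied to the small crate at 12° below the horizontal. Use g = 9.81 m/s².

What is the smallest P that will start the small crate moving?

P ≈ 94.4 N

N = m g + P sin α (the push presses the small crate into the tabletop).
At impending slip, P cos α = μ_s N = μ_s (m g + P sin α).
Solving: P (cos α − μ_s sin α) = μ_s m g → P = 0.56×145/(cos 12° − 0.56 sin 12°) = 81.3/0.8617 = 94.4 N.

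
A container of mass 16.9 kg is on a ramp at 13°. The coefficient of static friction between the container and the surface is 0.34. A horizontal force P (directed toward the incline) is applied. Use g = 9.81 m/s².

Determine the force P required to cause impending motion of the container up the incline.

At impending motion up the slope, friction acts down-slope at its limit: f = μ_s N.
Perpendicular to the incline: N = m g cos θ + P sin θ.
Along the incline: P cos θ = m g sin θ + μ_s N = m g sin θ + μ_s (m g cos θ + P sin θ).
Solving, P (cos θ − μ_s sin θ) = m g (sin θ + μ_s cos θ), so P = 16.9×9.81×(sin 13° + 0.34 cos 13°)/(cos 13° − 0.34 sin 13°) = 166×0.5562/0.8979 = 103 N.

P ≈ 103 N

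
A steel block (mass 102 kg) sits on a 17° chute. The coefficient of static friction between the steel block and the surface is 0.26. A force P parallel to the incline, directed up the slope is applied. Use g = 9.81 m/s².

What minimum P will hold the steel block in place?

P_min ≈ 43.8 N

The steel block tends to slide down (tan θ > μ_s), so at the point of impending slip friction acts up-slope at its limit: f = μ_s N.
P is parallel to the surface, so N = m g cos θ = 957 N.
Along the incline: P + μ_s N = m g sin θ, so P = 293 − 0.26×957 = 43.8 N.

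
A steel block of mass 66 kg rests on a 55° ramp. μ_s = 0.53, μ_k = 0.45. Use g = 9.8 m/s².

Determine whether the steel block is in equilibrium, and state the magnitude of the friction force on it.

f ≈ 167 N

N = m g cos θ = 371 N.
Down-slope weight component: m g sin θ = 530 N.
μ_s N = 197 N.
530 > 197 N, so it slides; kinetic friction f = μ_k N = 0.45×371 = 167 N.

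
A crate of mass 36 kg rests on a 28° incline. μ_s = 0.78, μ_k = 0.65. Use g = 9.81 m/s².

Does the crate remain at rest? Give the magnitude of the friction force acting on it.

N = m g cos θ = 312 N.
Down-slope weight component: m g sin θ = 166 N.
μ_s N = 243 N.
166 ≤ 243 N, so it stays put; friction = 166 N.

f ≈ 166 N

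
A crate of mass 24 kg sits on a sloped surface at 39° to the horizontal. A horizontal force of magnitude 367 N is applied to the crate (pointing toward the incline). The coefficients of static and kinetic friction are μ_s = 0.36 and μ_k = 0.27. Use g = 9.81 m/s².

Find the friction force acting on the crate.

f ≈ 137 N (down the incline)

Normal direction: N = m g cos θ + P sin θ = 413.9 N.
Along the incline, the net driving force (taking up-slope positive) is P cos θ − m g sin θ = 285.2 − 148.2 = 137 N, so equilibrium requires friction f = -137 N (down-slope).
The limit of static friction is μ_s N = 149 N.
|f_req| = 137 ≤ 149 N → the crate is in equilibrium; friction equals the required value.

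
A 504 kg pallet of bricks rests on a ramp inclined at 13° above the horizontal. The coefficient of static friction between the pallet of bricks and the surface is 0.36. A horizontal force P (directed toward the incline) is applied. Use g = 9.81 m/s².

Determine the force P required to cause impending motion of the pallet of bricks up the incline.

P ≈ 3190 N

At impending motion up the slope, friction acts down-slope at its limit: f = μ_s N.
Perpendicular to the incline: N = m g cos θ + P sin θ.
Along the incline: P cos θ = m g sin θ + μ_s N = m g sin θ + μ_s (m g cos θ + P sin θ).
Solving, P (cos θ − μ_s sin θ) = m g (sin θ + μ_s cos θ), so P = 504×9.81×(sin 13° + 0.36 cos 13°)/(cos 13° − 0.36 sin 13°) = 4940×0.5757/0.8934 = 3190 N.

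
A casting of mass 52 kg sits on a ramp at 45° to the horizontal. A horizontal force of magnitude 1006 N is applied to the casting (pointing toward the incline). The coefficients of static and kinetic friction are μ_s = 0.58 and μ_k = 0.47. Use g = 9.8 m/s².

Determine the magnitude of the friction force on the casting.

f ≈ 351 N (down the incline)

Normal direction: N = m g cos θ + P sin θ = 1072 N.
Parallel to the incline: P cos θ − m g sin θ = 711.3 − 360.3 = 351 N; the friction needed to balance this is 351 N acting down the slope.
Maximum static friction: μ_s N = 0.58 × 1072 = 621.6 N.
|f_req| = 351 ≤ 621.6 N → the casting is in equilibrium; friction equals the required value.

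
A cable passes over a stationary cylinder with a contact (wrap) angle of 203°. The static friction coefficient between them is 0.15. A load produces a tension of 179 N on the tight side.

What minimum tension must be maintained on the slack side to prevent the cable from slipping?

T_min ≈ 105 N

Capstan equation at impending slip: T_tight/T_slack = e^{μβ}.
β = 203° = 3.543 rad; e^{μβ} = e^{0.15×3.543} = 1.701.
T_slack = T_tight / e^{μβ} = 179 / 1.701 = 105 N.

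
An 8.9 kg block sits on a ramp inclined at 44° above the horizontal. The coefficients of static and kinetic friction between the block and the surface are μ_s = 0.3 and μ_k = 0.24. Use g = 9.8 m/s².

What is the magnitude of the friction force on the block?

f ≈ 15.1 N (up the incline)

Perpendicular to the surface, N = m g cos θ = 8.9·9.8·cos 44° = 62.74 N.
Along the slope the weight component is m g sin θ = 60.59 N; friction must supply exactly this, acting up-slope.
Maximum static friction available: μ_s N = 0.3 × 62.74 = 18.82 N.
Since |60.59| > 18.82 N, static friction cannot hold it; the block slides down the incline and kinetic friction applies: f = μ_k N = 0.24 × 62.74 = 15.1 N.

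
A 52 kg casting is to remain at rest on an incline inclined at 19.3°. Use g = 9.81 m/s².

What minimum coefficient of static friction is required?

μ_s,min ≈ 0.35

At the slip threshold m g sin θ = μ_s m g cos θ, so μ_s,min = tan θ.
μ_s,min = tan 19.3° = 0.35.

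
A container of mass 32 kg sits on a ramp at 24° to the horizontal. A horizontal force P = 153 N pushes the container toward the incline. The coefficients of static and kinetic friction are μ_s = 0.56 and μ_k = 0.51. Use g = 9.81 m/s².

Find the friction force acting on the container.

The horizontal push has a component P sin θ into the surface, so N = m g cos θ + P sin θ = 286.8 + 62.23 = 349 N.
Parallel to the incline: P cos θ − m g sin θ = 139.8 − 127.7 = 12.09 N; the friction needed to balance this is 12.09 N acting down the slope.
Maximum static friction: μ_s N = 0.56 × 349 = 195.4 N.
|f_req| = 12.09 ≤ 195.4 N → the container is in equilibrium; friction equals the required value.

f ≈ 12.1 N (down the incline)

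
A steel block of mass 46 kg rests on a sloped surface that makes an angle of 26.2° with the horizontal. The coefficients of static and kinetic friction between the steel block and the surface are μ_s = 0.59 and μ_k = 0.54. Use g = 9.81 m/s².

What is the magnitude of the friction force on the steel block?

Normal force: N = m g cos θ = 46 × 9.81 × cos 26.2° = 404.9 N.
Along the slope the weight component is m g sin θ = 199.2 N; friction must supply exactly this, acting up-slope.
The static-friction ceiling is μ_s N = 0.59 × 404.9 = 238.9 N.
Since |199.2| ≤ 238.9 N, static friction is sufficient; f equals the required value, not μ_s N.

f ≈ 199 N (up the incline)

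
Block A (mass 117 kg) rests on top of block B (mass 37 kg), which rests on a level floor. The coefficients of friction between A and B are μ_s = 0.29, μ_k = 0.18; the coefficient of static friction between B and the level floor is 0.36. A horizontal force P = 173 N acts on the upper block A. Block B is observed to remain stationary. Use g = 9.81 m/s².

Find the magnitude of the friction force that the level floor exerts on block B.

f ≈ 173 N

Normal force at the A–B interface: N₁ = m_A g = 1148 N.
So the A–B interface can sustain at most μ_s N₁ = 332.9 N of static friction.
P = 173 N is within that limit, so A and B move together (both at rest); the A–B friction is simply f₁ = P = 173 N.
By Newton's third law B feels 173 N forward from A. With B stationary, the floor's static friction on B balances it: f₂ = 173 N (well within μ_s(m_A+m_B)g = 543.9 N).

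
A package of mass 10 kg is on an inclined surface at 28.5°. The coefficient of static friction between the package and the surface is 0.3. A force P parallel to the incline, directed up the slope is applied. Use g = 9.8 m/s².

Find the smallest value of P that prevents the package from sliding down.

P_min ≈ 20.9 N

The package tends to slide down (tan θ > μ_s), so at the point of impending slip friction acts up-slope at its limit: f = μ_s N.
P is parallel to the surface, so N = m g cos θ = 86.1 N.
Along the incline: P + μ_s N = m g sin θ, so P = 46.8 − 0.3×86.1 = 20.9 N.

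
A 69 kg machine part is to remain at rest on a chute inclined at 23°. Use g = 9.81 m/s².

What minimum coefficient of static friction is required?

μ_s,min ≈ 0.424

At the slip threshold m g sin θ = μ_s m g cos θ, so μ_s,min = tan θ.
μ_s,min = tan 23° = 0.424.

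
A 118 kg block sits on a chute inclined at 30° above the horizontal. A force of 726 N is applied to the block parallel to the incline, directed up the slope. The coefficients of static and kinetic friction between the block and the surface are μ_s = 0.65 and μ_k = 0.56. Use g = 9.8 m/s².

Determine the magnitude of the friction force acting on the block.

f ≈ 148 N (down the incline)

The normal reaction is N = m g cos θ = 1001 N.
Parallel to the incline, ΣF = 0 gives f = m g sin θ − P = 578.2 − 726 = -147.8 N (up-slope positive).
Static friction can supply at most μ_s N = 651 N.
Since |-147.8| ≤ 651 N, no slip — friction simply equals what equilibrium demands.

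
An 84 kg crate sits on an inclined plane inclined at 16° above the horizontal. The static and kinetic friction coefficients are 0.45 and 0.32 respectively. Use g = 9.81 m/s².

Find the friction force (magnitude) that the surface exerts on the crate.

Normal force: N = m g cos θ = 84 × 9.81 × cos 16° = 792.1 N.
For equilibrium along the incline, friction must balance the weight component: f = m g sin θ = 227.1 N up the slope.
The static-friction ceiling is μ_s N = 0.45 × 792.1 = 356.5 N.
Since |227.1| ≤ 356.5 N, static friction is sufficient; f equals the required value, not μ_s N.

f ≈ 227 N (up the incline)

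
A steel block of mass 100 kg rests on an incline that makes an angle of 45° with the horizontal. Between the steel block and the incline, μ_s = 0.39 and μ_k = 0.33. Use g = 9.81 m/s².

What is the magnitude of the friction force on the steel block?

Normal force: N = m g cos θ = 100 × 9.81 × cos 45° = 693.7 N.
Along the slope the weight component is m g sin θ = 693.7 N; friction must supply exactly this, acting up-slope.
Maximum static friction available: μ_s N = 0.39 × 693.7 = 270.5 N.
|693.7| exceeds 270.5 N, so the steel block slips down-slope; friction is kinetic, f = μ_k N = 0.33×693.7 = 229 N.

f ≈ 229 N (up the incline)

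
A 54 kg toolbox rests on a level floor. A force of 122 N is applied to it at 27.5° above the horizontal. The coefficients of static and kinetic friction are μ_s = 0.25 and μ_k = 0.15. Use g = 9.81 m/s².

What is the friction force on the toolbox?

f ≈ 108 N

Vertical equilibrium gives N = m g − P sin α = 473.4 N.
The horizontal driving force is P cos α = 108.2 N, so equilibrium needs friction f = 108.2 N.
μ_s N = 0.25 × 473.4 = 118.4 N.
108.2 ≤ 118.4 N → static; friction equals the required 108 N.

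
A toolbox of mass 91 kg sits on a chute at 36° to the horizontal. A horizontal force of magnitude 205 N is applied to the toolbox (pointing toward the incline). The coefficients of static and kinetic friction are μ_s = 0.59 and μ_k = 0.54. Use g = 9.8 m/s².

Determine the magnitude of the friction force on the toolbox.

Resolve perpendicular to the incline: N = m g cos θ + P sin θ = 91×9.8×cos 36° + 205×sin 36° = 842 N.
Parallel to the incline: P cos θ − m g sin θ = 165.8 − 524.2 = -358.3 N; the friction needed to balance this is 358.3 N acting up the slope.
The limit of static friction is μ_s N = 496.8 N.
|f_req| = 358.3 ≤ 496.8 N → the toolbox is in equilibrium; friction equals the required value.

f ≈ 358 N (up the incline)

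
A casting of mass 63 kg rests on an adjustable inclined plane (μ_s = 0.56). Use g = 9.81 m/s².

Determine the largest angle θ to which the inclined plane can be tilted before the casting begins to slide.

At the slip threshold, m g sin θ = μ_s · m g cos θ, so tan θ = μ_s.
θ_max = arctan(0.56) = 29.2°.

θ_max ≈ 29.2°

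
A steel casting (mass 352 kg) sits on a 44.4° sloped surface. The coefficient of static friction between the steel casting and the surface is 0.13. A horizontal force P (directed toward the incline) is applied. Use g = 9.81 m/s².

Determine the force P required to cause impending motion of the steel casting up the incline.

At impending motion up the slope, friction acts down-slope at its limit: f = μ_s N.
Perpendicular to the incline: N = m g cos θ + P sin θ.
Along the incline: P cos θ = m g sin θ + μ_s N = m g sin θ + μ_s (m g cos θ + P sin θ).
Solving, P (cos θ − μ_s sin θ) = m g (sin θ + μ_s cos θ), so P = 352×9.81×(sin 44.4° + 0.13 cos 44.4°)/(cos 44.4° − 0.13 sin 44.4°) = 3450×0.7925/0.6235 = 4390 N.

P ≈ 4390 N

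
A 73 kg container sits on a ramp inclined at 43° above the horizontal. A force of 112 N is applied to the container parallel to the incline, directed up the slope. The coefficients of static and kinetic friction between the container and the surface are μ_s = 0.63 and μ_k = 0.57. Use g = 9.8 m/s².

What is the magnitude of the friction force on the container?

The normal reaction is N = m g cos θ = 523.2 N.
For equilibrium along the incline the friction force must supply f = m g sin θ − P = 487.9 − 112 = 375.9 N (positive meaning up-slope).
The static-friction ceiling is μ_s N = 0.63 × 523.2 = 329.6 N.
|375.9| exceeds 329.6 N, so the container slips down-slope; friction is kinetic, f = μ_k N = 0.57×523.2 = 298 N.

f ≈ 298 N (up the incline)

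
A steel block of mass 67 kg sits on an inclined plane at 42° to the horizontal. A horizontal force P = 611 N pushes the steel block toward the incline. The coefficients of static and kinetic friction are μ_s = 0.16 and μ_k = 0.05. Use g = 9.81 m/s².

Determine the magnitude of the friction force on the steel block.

The horizontal push has a component P sin θ into the surface, so N = m g cos θ + P sin θ = 488.4 + 408.8 = 897.3 N.
Along the incline, the net driving force (taking up-slope positive) is P cos θ − m g sin θ = 454.1 − 439.8 = 14.26 N, so equilibrium requires friction f = -14.26 N (down-slope).
Maximum static friction: μ_s N = 0.16 × 897.3 = 143.6 N.
|f_req| = 14.26 ≤ 143.6 N → the steel block is in equilibrium; friction equals the required value.

f ≈ 14.3 N (down the incline)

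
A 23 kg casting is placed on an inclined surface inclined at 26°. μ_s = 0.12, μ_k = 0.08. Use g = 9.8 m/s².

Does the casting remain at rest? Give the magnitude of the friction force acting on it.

f ≈ 16.2 N

N = m g cos θ = 203 N.
Down-slope weight component: m g sin θ = 98.8 N.
μ_s N = 24.3 N.
98.8 > 24.3 N, so it slides; kinetic friction f = μ_k N = 0.08×203 = 16.2 N.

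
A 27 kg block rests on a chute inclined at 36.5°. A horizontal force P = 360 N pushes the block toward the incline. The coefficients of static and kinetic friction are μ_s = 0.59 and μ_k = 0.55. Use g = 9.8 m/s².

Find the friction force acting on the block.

The horizontal push has a component P sin θ into the surface, so N = m g cos θ + P sin θ = 212.7 + 214.1 = 426.8 N.
Parallel to the incline: P cos θ − m g sin θ = 289.4 − 157.4 = 132 N; the friction needed to balance this is 132 N acting down the slope.
The limit of static friction is μ_s N = 251.8 N.
Since 132 N is within the 251.8 N limit, the block stays put and friction is exactly 132 N.

f ≈ 132 N (down the incline)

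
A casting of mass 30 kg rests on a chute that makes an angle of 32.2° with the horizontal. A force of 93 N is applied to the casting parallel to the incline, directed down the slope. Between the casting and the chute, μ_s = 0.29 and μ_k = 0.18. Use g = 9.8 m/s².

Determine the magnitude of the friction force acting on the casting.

f ≈ 44.8 N (up the incline)

Perpendicular to the surface, N = m g cos θ = 30·9.8·cos 32.2° = 248.8 N.
For equilibrium along the incline the friction force must supply f = m g sin θ + P = 156.7 + 93 = 249.7 N (positive meaning up-slope).
The static-friction ceiling is μ_s N = 0.29 × 248.8 = 72.15 N.
Since |249.7| > 72.15 N, static friction cannot hold it; the casting slides down the incline and kinetic friction applies: f = μ_k N = 0.18 × 248.8 = 44.8 N.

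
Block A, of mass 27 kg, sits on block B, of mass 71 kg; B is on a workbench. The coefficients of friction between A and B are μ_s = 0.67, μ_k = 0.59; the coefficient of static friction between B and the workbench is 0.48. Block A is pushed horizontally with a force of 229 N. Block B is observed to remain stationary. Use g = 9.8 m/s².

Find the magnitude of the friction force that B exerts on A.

Between the blocks, N₁ = m_A g = 264.6 N.
Maximum static friction on A from B: μ_s N₁ = 0.67×264.6 = 177.3 N.
P = 229 N exceeds that limit, so A slips over B and the interface friction becomes kinetic: f₁ = μ_k N₁ = 0.59×264.6 = 156 N.
B experiences an equal 156 N forward from A (third law). B is in equilibrium, so the floor supplies f₂ = 156 N of static friction (limit μ_s(m_A+m_B)g = 461 N, not exceeded).

f ≈ 156 N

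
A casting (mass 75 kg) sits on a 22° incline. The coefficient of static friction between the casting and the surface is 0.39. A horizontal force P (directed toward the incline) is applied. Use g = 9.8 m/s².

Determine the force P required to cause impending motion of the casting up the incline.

P ≈ 693 N

At impending motion up the slope, friction acts down-slope at its limit: f = μ_s N.
Perpendicular to the incline: N = m g cos θ + P sin θ.
Along the incline: P cos θ = m g sin θ + μ_s N = m g sin θ + μ_s (m g cos θ + P sin θ).
Solving, P (cos θ − μ_s sin θ) = m g (sin θ + μ_s cos θ), so P = 75×9.8×(sin 22° + 0.39 cos 22°)/(cos 22° − 0.39 sin 22°) = 735×0.7362/0.7811 = 693 N.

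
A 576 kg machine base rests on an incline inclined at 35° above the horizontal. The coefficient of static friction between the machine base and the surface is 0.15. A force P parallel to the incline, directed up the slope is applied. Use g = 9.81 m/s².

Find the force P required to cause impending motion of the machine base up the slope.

P ≈ 3940 N

At impending motion up the slope, friction acts down-slope at its limit: f = μ_s N.
P is parallel to the surface, so N = m g cos θ = 4630 N.
Along the incline: P = m g sin θ + μ_s N = 3240 + 0.15×4630 = 3940 N.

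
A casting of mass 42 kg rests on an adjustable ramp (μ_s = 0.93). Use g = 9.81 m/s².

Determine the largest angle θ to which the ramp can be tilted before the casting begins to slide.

At the slip threshold, m g sin θ = μ_s · m g cos θ, so tan θ = μ_s.
θ_max = arctan(0.93) = 42.9°.

θ_max ≈ 42.9°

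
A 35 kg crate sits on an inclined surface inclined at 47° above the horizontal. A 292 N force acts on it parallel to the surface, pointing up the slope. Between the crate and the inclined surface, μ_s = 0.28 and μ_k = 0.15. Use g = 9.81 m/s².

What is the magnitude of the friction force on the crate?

f ≈ 40.9 N (down the incline)

The normal reaction is N = m g cos θ = 234.2 N.
For equilibrium along the incline the friction force must supply f = m g sin θ − P = 251.1 − 292 = -40.89 N (positive meaning up-slope).
The static-friction ceiling is μ_s N = 0.28 × 234.2 = 65.57 N.
Since |-40.89| ≤ 65.57 N, static friction is sufficient; f equals the required value, not μ_s N.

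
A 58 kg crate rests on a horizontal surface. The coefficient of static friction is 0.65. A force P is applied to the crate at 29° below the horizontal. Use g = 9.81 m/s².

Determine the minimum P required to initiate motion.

P ≈ 661 N

N = m g + P sin α (the push presses the crate into the horizontal surface).
At impending slip, P cos α = μ_s N = μ_s (m g + P sin α).
Solving: P (cos α − μ_s sin α) = μ_s m g → P = 0.65×569/(cos 29° − 0.65 sin 29°) = 370/0.5595 = 661 N.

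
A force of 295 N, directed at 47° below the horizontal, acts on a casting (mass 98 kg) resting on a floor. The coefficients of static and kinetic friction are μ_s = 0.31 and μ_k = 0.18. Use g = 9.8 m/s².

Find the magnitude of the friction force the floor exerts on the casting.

N = m g + P sin α = 960.4 + 295×sin 47° = 1176 N.
For equilibrium, f = P cos α = 295×cos 47° = 201.2 N.
μ_s N = 0.31 × 1176 = 364.6 N.
201.2 ≤ 364.6 N → static; friction equals the required 201 N.

f ≈ 201 N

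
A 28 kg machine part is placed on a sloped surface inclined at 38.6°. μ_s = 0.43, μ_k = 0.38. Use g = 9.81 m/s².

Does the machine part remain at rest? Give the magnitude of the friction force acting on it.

f ≈ 81.6 N

N = m g cos θ = 215 N.
Down-slope weight component: m g sin θ = 171 N.
μ_s N = 92.3 N.
171 > 92.3 N, so it slides; kinetic friction f = μ_k N = 0.38×215 = 81.6 N.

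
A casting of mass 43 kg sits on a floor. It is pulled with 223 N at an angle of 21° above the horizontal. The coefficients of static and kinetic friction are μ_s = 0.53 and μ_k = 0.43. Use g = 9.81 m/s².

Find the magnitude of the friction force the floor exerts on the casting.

N = m g − P sin α = 421.8 − 223×sin 21° = 341.9 N.
Horizontally, friction must balance P cos α = 208.2 N.
μ_s N = 0.53 × 341.9 = 181.2 N.
The required friction exceeds μ_s N, so the casting moves and f = μ_k N = 147 N.

f ≈ 147 N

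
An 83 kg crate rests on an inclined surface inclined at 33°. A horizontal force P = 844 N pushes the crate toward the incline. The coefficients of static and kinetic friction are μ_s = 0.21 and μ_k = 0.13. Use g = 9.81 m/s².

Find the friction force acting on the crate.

The horizontal push has a component P sin θ into the surface, so N = m g cos θ + P sin θ = 682.9 + 459.7 = 1143 N.
Parallel to the incline: P cos θ − m g sin θ = 707.8 − 443.5 = 264.4 N; the friction needed to balance this is 264.4 N acting down the slope.
The limit of static friction is μ_s N = 239.9 N.
|f_req| = 264.4 > 239.9 N → the crate slides up the incline; f = μ_k N = 0.13 × 1143 = 149 N.

f ≈ 149 N (down the incline)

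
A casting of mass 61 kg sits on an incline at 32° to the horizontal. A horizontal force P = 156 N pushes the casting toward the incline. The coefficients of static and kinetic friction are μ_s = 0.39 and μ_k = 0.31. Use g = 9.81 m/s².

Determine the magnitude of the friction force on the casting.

The horizontal push has a component P sin θ into the surface, so N = m g cos θ + P sin θ = 507.5 + 82.67 = 590.1 N.
Along the incline, the net driving force (taking up-slope positive) is P cos θ − m g sin θ = 132.3 − 317.1 = -184.8 N, so equilibrium requires friction f = 184.8 N (up-slope).
The limit of static friction is μ_s N = 230.2 N.
Since 184.8 N is within the 230.2 N limit, the casting stays put and friction is exactly 185 N.

f ≈ 185 N (up the incline)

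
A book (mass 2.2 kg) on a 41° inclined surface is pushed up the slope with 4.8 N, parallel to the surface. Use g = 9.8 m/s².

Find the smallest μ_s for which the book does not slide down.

N = m g cos θ = 16.27 N.
Friction must make up the shortfall along the incline: f = m g sin θ − P = 14.14 − 4.8 = 9.345 N.
At the threshold f = μ_s N, so μ_s,min = 9.345/16.27 = 0.574.

μ_s,min ≈ 0.574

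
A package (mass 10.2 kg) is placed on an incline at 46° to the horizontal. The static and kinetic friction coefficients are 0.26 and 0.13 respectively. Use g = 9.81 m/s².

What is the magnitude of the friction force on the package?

The normal reaction is N = m g cos θ = 69.51 N.
Along the slope the weight component is m g sin θ = 71.98 N; friction must supply exactly this, acting up-slope.
Maximum static friction available: μ_s N = 0.26 × 69.51 = 18.07 N.
|71.98| exceeds 18.07 N, so the package slips down-slope; friction is kinetic, f = μ_k N = 0.13×69.51 = 9.04 N.

f ≈ 9.04 N (up the incline)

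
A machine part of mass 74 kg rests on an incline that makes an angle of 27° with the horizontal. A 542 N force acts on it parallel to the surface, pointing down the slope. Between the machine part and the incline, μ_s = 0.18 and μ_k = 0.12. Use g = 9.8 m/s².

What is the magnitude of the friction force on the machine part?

f ≈ 77.5 N (up the incline)

Normal force: N = m g cos θ = 74 × 9.8 × cos 27° = 646.2 N.
The friction needed for equilibrium is m g sin θ + P = 329.2 + 542 = 871.2 N, measured positive up-slope.
The static-friction ceiling is μ_s N = 0.18 × 646.2 = 116.3 N.
|871.2| exceeds 116.3 N, so the machine part slips down-slope; friction is kinetic, f = μ_k N = 0.12×646.2 = 77.5 N.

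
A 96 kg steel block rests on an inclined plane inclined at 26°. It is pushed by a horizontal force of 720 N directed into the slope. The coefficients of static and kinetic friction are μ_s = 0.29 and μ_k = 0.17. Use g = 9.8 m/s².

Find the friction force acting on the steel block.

f ≈ 235 N (down the incline)

Resolve perpendicular to the incline: N = m g cos θ + P sin θ = 96×9.8×cos 26° + 720×sin 26° = 1161 N.
Parallel to the incline: P cos θ − m g sin θ = 647.1 − 412.4 = 234.7 N; the friction needed to balance this is 234.7 N acting down the slope.
The limit of static friction is μ_s N = 336.8 N.
Since 234.7 N is within the 336.8 N limit, the steel block stays put and friction is exactly 235 N.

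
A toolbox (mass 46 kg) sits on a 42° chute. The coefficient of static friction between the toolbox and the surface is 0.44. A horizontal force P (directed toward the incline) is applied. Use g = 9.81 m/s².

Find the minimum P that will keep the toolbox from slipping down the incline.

P_min ≈ 149 N

The toolbox tends to slide down (tan θ > μ_s), so at the point of impending slip friction acts up-slope at its limit: f = μ_s N.
Perpendicular to the incline: N = m g cos θ + P sin θ.
Along the incline: P cos θ + μ_s N = m g sin θ, i.e. P cos θ + μ_s (m g cos θ + P sin θ) = m g sin θ.
Solving, P (cos θ + μ_s sin θ) = m g (sin θ − μ_s cos θ), so P = 451×0.3421/1.038 = 149 N.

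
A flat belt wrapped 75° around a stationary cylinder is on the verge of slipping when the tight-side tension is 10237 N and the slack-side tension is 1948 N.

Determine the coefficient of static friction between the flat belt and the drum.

T₂/T₁ = e^{μβ} → μ = ln(T₂/T₁)/β.
β = 75° = 1.309 rad.
μ = ln(10237/1948)/1.309 = ln(5.255)/1.309 = 1.27.

μ ≈ 1.27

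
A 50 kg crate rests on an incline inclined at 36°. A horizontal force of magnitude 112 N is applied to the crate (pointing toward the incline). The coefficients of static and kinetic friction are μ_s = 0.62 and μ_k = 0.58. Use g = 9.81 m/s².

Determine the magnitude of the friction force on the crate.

f ≈ 198 N (up the incline)

The horizontal push has a component P sin θ into the surface, so N = m g cos θ + P sin θ = 396.8 + 65.83 = 462.7 N.
Parallel to the incline: P cos θ − m g sin θ = 90.61 − 288.3 = -197.7 N; the friction needed to balance this is 197.7 N acting up the slope.
The limit of static friction is μ_s N = 286.8 N.
Since 197.7 N is within the 286.8 N limit, the crate stays put and friction is exactly 198 N.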